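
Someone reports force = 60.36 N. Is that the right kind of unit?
Yes

force has SI base units: kg * m / s^2
N reduces to the same SI base units, so it is a valid unit for force.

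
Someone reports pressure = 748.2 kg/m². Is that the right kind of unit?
No

pressure has SI base units: kg / (m * s^2)
kg/m² does NOT reduce to kg / (m * s^2); a valid unit for pressure would be e.g. Pa.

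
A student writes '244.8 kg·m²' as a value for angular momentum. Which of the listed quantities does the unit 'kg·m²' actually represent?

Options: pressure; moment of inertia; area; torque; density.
moment of inertia

angular momentum should have units dimensionally equivalent to kg * m^2 / s (e.g. kg·m²/s).
The given unit 'kg·m²' reduces to kg * m^2. Of the listed options, that is the dimensionality of moment of inertia.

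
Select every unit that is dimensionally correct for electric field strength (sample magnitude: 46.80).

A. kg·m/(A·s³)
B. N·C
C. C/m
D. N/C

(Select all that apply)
A, D

electric field strength has SI base units: kg * m / (A * s^3)

Checking each option against kg * m / (A * s^3):
  A. kg·m/(A·s³): ✓ matches
  B. N·C: ✗ does not match
  C. C/m: ✗ does not match
  D. N/C: ✓ matches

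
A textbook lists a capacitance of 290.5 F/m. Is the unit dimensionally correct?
No

capacitance has SI base units: A^2 * s^4 / (kg * m^2)
F/m does NOT reduce to A^2 * s^4 / (kg * m^2); a valid unit for capacitance would be e.g. F.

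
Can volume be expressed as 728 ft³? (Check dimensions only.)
Yes

volume has SI base units: m^3
ft³ reduces to the same SI base units, so it is a valid unit for volume.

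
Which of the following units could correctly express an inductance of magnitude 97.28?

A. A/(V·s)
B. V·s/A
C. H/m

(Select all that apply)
B

inductance has SI base units: kg * m^2 / (A^2 * s^2)

Checking each option against kg * m^2 / (A^2 * s^2):
  A. A/(V·s): ✗ does not match
  B. V·s/A: ✓ matches
  C. H/m: ✗ does not match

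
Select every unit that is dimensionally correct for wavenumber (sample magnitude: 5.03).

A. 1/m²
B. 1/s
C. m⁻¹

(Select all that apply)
C

wavenumber has SI base units: 1 / m

Checking each option against 1 / m:
  A. 1/m²: ✗ does not match
  B. 1/s: ✗ does not match
  C. m⁻¹: ✓ matches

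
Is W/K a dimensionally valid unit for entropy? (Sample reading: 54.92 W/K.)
No

entropy has SI base units: kg * m^2 / (s^2 * K)
W/K does NOT reduce to kg * m^2 / (s^2 * K); a valid unit for entropy would be e.g. J/K.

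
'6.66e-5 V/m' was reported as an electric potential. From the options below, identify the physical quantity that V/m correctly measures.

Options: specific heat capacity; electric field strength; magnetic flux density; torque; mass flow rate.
electric field strength

electric potential should have units dimensionally equivalent to kg * m^2 / (A * s^3) (e.g. V).
The given unit 'V/m' reduces to kg * m / (A * s^3). Of the listed options, that is the dimensionality of electric field strength.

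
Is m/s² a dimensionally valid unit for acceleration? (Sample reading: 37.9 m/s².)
Yes

acceleration has SI base units: m / s^2
m/s² reduces to the same SI base units, so it is a valid unit for acceleration.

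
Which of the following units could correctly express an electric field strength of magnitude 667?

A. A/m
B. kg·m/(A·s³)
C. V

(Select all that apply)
B

electric field strength has SI base units: kg * m / (A * s^3)

Checking each option against kg * m / (A * s^3):
  A. A/m: ✗ does not match
  B. kg·m/(A·s³): ✓ matches
  C. V: ✗ does not match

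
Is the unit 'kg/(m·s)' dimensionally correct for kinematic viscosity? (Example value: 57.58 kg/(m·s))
No

kinematic viscosity has SI base units: m^2 / s
kg/(m·s) does NOT reduce to m^2 / s; a valid unit for kinematic viscosity would be e.g. m²/s.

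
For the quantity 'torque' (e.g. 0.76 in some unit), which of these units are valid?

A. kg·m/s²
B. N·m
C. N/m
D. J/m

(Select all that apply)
B

torque has SI base units: kg * m^2 / s^2

Checking each option against kg * m^2 / s^2:
  A. kg·m/s²: ✗ does not match
  B. N·m: ✓ matches
  C. N/m: ✗ does not match
  D. J/m: ✗ does not match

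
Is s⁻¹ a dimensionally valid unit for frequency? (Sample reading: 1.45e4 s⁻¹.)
Yes

frequency has SI base units: 1 / s
s⁻¹ reduces to the same SI base units, so it is a valid unit for frequency.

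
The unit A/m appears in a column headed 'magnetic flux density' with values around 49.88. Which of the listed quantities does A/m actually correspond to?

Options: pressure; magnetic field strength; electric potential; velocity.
magnetic field strength

magnetic flux density should have units dimensionally equivalent to kg / (A * s^2) (e.g. T).
The given unit 'A/m' reduces to A / m. Of the listed options, that is the dimensionality of magnetic field strength.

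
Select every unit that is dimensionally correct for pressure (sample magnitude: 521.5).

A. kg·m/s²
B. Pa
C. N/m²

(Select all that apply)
B, C

pressure has SI base units: kg / (m * s^2)

Checking each option against kg / (m * s^2):
  A. kg·m/s²: ✗ does not match
  B. Pa: ✓ matches
  C. N/m²: ✓ matches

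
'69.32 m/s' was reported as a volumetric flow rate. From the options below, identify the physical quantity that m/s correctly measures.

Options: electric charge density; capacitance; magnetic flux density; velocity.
velocity

volumetric flow rate should have units dimensionally equivalent to m^3 / s (e.g. m³/s).
The given unit 'm/s' reduces to m / s. Of the listed options, that is the dimensionality of velocity.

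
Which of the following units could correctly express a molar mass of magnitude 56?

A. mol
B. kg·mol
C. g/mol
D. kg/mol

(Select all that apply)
C, D

molar mass has SI base units: kg / mol

Checking each option against kg / mol:
  A. mol: ✗ does not match
  B. kg·mol: ✗ does not match
  C. g/mol: ✓ matches
  D. kg/mol: ✓ matches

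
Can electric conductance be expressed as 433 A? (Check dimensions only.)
No

electric conductance has SI base units: A^2 * s^3 / (kg * m^2)
A does NOT reduce to A^2 * s^3 / (kg * m^2); a valid unit for electric conductance would be e.g. S.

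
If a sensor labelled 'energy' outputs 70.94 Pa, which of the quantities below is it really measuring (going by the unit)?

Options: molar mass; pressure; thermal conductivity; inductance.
pressure

energy should have units dimensionally equivalent to kg * m^2 / s^2 (e.g. J).
The given unit 'Pa' reduces to kg / (m * s^2). Of the listed options, that is the dimensionality of pressure.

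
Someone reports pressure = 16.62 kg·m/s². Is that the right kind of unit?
No

pressure has SI base units: kg / (m * s^2)
kg·m/s² does NOT reduce to kg / (m * s^2); a valid unit for pressure would be e.g. Pa.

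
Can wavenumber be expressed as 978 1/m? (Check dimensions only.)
Yes

wavenumber has SI base units: 1 / m
1/m reduces to the same SI base units, so it is a valid unit for wavenumber.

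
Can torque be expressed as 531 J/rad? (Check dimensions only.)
Yes

torque has SI base units: kg * m^2 / s^2
J/rad reduces to the same SI base units, so it is a valid unit for torque.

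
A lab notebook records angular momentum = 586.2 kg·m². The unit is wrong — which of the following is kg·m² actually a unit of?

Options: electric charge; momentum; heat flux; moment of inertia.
moment of inertia

angular momentum should have units dimensionally equivalent to kg * m^2 / s (e.g. kg·m²/s).
The given unit 'kg·m²' reduces to kg * m^2. Of the listed options, that is the dimensionality of moment of inertia.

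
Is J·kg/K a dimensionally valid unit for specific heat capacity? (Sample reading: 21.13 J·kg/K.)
No

specific heat capacity has SI base units: m^2 / (s^2 * K)
J·kg/K does NOT reduce to m^2 / (s^2 * K); a valid unit for specific heat capacity would be e.g. J/(kg·K).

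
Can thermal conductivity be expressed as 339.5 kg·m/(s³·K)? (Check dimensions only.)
Yes

thermal conductivity has SI base units: kg * m / (s^3 * K)
kg·m/(s³·K) reduces to the same SI base units, so it is a valid unit for thermal conductivity.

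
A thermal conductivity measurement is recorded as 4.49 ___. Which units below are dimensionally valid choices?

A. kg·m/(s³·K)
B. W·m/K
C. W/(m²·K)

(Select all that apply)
A

thermal conductivity has SI base units: kg * m / (s^3 * K)

Checking each option against kg * m / (s^3 * K):
  A. kg·m/(s³·K): ✓ matches
  B. W·m/K: ✗ does not match
  C. W/(m²·K): ✗ does not match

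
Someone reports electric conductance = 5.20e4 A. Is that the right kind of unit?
No

electric conductance has SI base units: A^2 * s^3 / (kg * m^2)
A does NOT reduce to A^2 * s^3 / (kg * m^2); a valid unit for electric conductance would be e.g. S.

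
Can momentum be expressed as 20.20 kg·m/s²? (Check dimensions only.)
No

momentum has SI base units: kg * m / s
kg·m/s² does NOT reduce to kg * m / s; a valid unit for momentum would be e.g. kg·m/s.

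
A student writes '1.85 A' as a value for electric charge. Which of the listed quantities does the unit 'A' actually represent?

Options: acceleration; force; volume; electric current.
electric current

electric charge should have units dimensionally equivalent to A * s (e.g. C).
The given unit 'A' reduces to A. Of the listed options, that is the dimensionality of electric current.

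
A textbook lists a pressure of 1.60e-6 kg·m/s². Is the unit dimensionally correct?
No

pressure has SI base units: kg / (m * s^2)
kg·m/s² does NOT reduce to kg / (m * s^2); a valid unit for pressure would be e.g. Pa.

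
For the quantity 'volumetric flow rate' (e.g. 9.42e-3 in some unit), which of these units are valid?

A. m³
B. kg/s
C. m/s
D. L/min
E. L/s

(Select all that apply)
D, E

volumetric flow rate has SI base units: m^3 / s

Checking each option against m^3 / s:
  A. m³: ✗ does not match
  B. kg/s: ✗ does not match
  C. m/s: ✗ does not match
  D. L/min: ✓ matches
  E. L/s: ✓ matches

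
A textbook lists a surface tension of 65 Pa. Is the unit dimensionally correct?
No

surface tension has SI base units: kg / s^2
Pa does NOT reduce to kg / s^2; a valid unit for surface tension would be e.g. N/m.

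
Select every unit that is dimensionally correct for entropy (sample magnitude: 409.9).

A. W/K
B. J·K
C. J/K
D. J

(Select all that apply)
C

entropy has SI base units: kg * m^2 / (s^2 * K)

Checking each option against kg * m^2 / (s^2 * K):
  A. W/K: ✗ does not match
  B. J·K: ✗ does not match
  C. J/K: ✓ matches
  D. J: ✗ does not match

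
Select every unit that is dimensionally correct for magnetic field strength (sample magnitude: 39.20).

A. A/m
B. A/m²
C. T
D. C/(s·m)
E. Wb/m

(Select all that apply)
A, D

magnetic field strength has SI base units: A / m

Checking each option against A / m:
  A. A/m: ✓ matches
  B. A/m²: ✗ does not match
  C. T: ✗ does not match
  D. C/(s·m): ✓ matches
  E. Wb/m: ✗ does not match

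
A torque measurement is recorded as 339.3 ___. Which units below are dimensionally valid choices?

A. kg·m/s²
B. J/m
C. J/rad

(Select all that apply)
C

torque has SI base units: kg * m^2 / s^2

Checking each option against kg * m^2 / s^2:
  A. kg·m/s²: ✗ does not match
  B. J/m: ✗ does not match
  C. J/rad: ✓ matches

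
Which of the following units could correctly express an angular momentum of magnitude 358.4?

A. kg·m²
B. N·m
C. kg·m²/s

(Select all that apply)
C

angular momentum has SI base units: kg * m^2 / s

Checking each option against kg * m^2 / s:
  A. kg·m²: ✗ does not match
  B. N·m: ✗ does not match
  C. kg·m²/s: ✓ matches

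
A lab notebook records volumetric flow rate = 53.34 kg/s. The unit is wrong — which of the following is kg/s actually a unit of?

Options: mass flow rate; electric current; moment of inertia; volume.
mass flow rate

volumetric flow rate should have units dimensionally equivalent to m^3 / s (e.g. m³/s).
The given unit 'kg/s' reduces to kg / s. Of the listed options, that is the dimensionality of mass flow rate.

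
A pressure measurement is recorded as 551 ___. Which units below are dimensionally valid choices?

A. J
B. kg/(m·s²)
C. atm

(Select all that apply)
B, C

pressure has SI base units: kg / (m * s^2)

Checking each option against kg / (m * s^2):
  A. J: ✗ does not match
  B. kg/(m·s²): ✓ matches
  C. atm: ✓ matches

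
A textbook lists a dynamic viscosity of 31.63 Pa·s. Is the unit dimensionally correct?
Yes

dynamic viscosity has SI base units: kg / (m * s)
Pa·s reduces to the same SI base units, so it is a valid unit for dynamic viscosity.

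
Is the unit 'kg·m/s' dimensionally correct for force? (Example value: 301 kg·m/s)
No

force has SI base units: kg * m / s^2
kg·m/s does NOT reduce to kg * m / s^2; a valid unit for force would be e.g. N.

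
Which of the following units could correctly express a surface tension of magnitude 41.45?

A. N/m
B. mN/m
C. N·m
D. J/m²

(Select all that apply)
A, B, D

surface tension has SI base units: kg / s^2

Checking each option against kg / s^2:
  A. N/m: ✓ matches
  B. mN/m: ✓ matches
  C. N·m: ✗ does not match
  D. J/m²: ✓ matches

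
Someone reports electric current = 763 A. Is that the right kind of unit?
Yes

electric current has SI base units: A
A reduces to the same SI base units, so it is a valid unit for electric current.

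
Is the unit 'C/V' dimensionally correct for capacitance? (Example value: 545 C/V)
Yes

capacitance has SI base units: A^2 * s^4 / (kg * m^2)
C/V reduces to the same SI base units, so it is a valid unit for capacitance.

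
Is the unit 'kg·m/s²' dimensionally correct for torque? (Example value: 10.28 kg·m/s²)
No

torque has SI base units: kg * m^2 / s^2
kg·m/s² does NOT reduce to kg * m^2 / s^2; a valid unit for torque would be e.g. N·m.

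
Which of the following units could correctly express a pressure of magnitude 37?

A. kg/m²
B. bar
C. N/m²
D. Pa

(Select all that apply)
B, C, D

pressure has SI base units: kg / (m * s^2)

Checking each option against kg / (m * s^2):
  A. kg/m²: ✗ does not match
  B. bar: ✓ matches
  C. N/m²: ✓ matches
  D. Pa: ✓ matches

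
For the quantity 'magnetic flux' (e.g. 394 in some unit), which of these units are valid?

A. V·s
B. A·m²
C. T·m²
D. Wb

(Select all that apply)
A, C, D

magnetic flux has SI base units: kg * m^2 / (A * s^2)

Checking each option against kg * m^2 / (A * s^2):
  A. V·s: ✓ matches
  B. A·m²: ✗ does not match
  C. T·m²: ✓ matches
  D. Wb: ✓ matches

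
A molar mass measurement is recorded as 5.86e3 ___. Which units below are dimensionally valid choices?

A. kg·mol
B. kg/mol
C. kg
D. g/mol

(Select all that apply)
B, D

molar mass has SI base units: kg / mol

Checking each option against kg / mol:
  A. kg·mol: ✗ does not match
  B. kg/mol: ✓ matches
  C. kg: ✗ does not match
  D. g/mol: ✓ matches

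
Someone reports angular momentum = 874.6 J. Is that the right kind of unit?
No

angular momentum has SI base units: kg * m^2 / s
J does NOT reduce to kg * m^2 / s; a valid unit for angular momentum would be e.g. kg·m²/s.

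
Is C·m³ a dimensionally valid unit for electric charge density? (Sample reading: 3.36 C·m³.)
No

electric charge density has SI base units: A * s / m^3
C·m³ does NOT reduce to A * s / m^3; a valid unit for electric charge density would be e.g. C/m³.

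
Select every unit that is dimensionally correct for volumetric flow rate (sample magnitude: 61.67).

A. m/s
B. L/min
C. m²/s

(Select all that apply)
B

volumetric flow rate has SI base units: m^3 / s

Checking each option against m^3 / s:
  A. m/s: ✗ does not match
  B. L/min: ✓ matches
  C. m²/s: ✗ does not match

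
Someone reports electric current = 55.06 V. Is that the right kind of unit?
No

electric current has SI base units: A
V does NOT reduce to A; a valid unit for electric current would be e.g. A.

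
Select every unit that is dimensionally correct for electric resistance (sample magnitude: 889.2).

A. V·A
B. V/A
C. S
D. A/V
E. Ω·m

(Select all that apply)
B

electric resistance has SI base units: kg * m^2 / (A^2 * s^3)

Checking each option against kg * m^2 / (A^2 * s^3):
  A. V·A: ✗ does not match
  B. V/A: ✓ matches
  C. S: ✗ does not match
  D. A/V: ✗ does not match
  E. Ω·m: ✗ does not match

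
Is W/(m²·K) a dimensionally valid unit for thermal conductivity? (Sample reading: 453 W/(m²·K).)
No

thermal conductivity has SI base units: kg * m / (s^3 * K)
W/(m²·K) does NOT reduce to kg * m / (s^3 * K); a valid unit for thermal conductivity would be e.g. W/(m·K).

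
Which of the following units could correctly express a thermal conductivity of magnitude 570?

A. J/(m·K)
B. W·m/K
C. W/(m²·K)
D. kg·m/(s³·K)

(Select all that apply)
D

thermal conductivity has SI base units: kg * m / (s^3 * K)

Checking each option against kg * m / (s^3 * K):
  A. J/(m·K): ✗ does not match
  B. W·m/K: ✗ does not match
  C. W/(m²·K): ✗ does not match
  D. kg·m/(s³·K): ✓ matches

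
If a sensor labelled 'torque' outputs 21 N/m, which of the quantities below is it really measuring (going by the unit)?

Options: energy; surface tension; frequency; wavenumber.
surface tension

torque should have units dimensionally equivalent to kg * m^2 / s^2 (e.g. N·m).
The given unit 'N/m' reduces to kg / s^2. Of the listed options, that is the dimensionality of surface tension.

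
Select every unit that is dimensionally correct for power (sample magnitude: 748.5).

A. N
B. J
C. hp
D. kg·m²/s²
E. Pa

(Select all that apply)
C

power has SI base units: kg * m^2 / s^3

Checking each option against kg * m^2 / s^3:
  A. N: ✗ does not match
  B. J: ✗ does not match
  C. hp: ✓ matches
  D. kg·m²/s²: ✗ does not match
  E. Pa: ✗ does not match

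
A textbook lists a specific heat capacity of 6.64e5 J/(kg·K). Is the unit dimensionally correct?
Yes

specific heat capacity has SI base units: m^2 / (s^2 * K)
J/(kg·K) reduces to the same SI base units, so it is a valid unit for specific heat capacity.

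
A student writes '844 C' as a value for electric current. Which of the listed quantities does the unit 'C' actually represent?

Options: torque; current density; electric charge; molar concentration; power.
electric charge

electric current should have units dimensionally equivalent to A (e.g. A).
The given unit 'C' reduces to A * s. Of the listed options, that is the dimensionality of electric charge.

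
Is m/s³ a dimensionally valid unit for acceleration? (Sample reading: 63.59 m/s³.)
No

acceleration has SI base units: m / s^2
m/s³ does NOT reduce to m / s^2; a valid unit for acceleration would be e.g. m/s².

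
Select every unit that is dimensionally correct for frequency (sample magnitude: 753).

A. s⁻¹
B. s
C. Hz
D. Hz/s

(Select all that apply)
A, C

frequency has SI base units: 1 / s

Checking each option against 1 / s:
  A. s⁻¹: ✓ matches
  B. s: ✗ does not match
  C. Hz: ✓ matches
  D. Hz/s: ✗ does not match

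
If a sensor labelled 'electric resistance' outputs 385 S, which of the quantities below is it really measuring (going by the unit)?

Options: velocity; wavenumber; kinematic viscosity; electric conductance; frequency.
electric conductance

electric resistance should have units dimensionally equivalent to kg * m^2 / (A^2 * s^3) (e.g. Ω).
The given unit 'S' reduces to A^2 * s^3 / (kg * m^2). Of the listed options, that is the dimensionality of electric conductance.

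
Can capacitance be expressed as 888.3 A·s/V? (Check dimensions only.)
Yes

capacitance has SI base units: A^2 * s^4 / (kg * m^2)
A·s/V reduces to the same SI base units, so it is a valid unit for capacitance.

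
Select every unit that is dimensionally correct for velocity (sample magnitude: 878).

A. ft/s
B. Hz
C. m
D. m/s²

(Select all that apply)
A

velocity has SI base units: m / s

Checking each option against m / s:
  A. ft/s: ✓ matches
  B. Hz: ✗ does not match
  C. m: ✗ does not match
  D. m/s²: ✗ does not match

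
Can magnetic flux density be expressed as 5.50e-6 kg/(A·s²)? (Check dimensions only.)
Yes

magnetic flux density has SI base units: kg / (A * s^2)
kg/(A·s²) reduces to the same SI base units, so it is a valid unit for magnetic flux density.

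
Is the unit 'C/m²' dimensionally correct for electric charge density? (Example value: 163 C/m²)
No

electric charge density has SI base units: A * s / m^3
C/m² does NOT reduce to A * s / m^3; a valid unit for electric charge density would be e.g. C/m³.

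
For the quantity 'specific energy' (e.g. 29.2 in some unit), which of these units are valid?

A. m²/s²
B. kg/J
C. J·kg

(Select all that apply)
A

specific energy has SI base units: m^2 / s^2

Checking each option against m^2 / s^2:
  A. m²/s²: ✓ matches
  B. kg/J: ✗ does not match
  C. J·kg: ✗ does not match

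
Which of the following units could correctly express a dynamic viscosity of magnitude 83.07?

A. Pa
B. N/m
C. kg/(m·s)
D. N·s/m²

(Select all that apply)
C, D

dynamic viscosity has SI base units: kg / (m * s)

Checking each option against kg / (m * s):
  A. Pa: ✗ does not match
  B. N/m: ✗ does not match
  C. kg/(m·s): ✓ matches
  D. N·s/m²: ✓ matches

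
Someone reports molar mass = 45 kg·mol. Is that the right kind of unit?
No

molar mass has SI base units: kg / mol
kg·mol does NOT reduce to kg / mol; a valid unit for molar mass would be e.g. kg/mol.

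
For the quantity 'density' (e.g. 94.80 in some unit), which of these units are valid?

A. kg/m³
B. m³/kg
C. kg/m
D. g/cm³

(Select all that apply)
A, D

density has SI base units: kg / m^3

Checking each option against kg / m^3:
  A. kg/m³: ✓ matches
  B. m³/kg: ✗ does not match
  C. kg/m: ✗ does not match
  D. g/cm³: ✓ matches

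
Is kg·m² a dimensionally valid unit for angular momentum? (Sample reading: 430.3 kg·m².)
No

angular momentum has SI base units: kg * m^2 / s
kg·m² does NOT reduce to kg * m^2 / s; a valid unit for angular momentum would be e.g. kg·m²/s.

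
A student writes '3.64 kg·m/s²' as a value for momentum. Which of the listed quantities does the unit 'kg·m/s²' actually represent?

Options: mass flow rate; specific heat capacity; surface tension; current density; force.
force

momentum should have units dimensionally equivalent to kg * m / s (e.g. kg·m/s).
The given unit 'kg·m/s²' reduces to kg * m / s^2. Of the listed options, that is the dimensionality of force.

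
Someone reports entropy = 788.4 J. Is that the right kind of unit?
No

entropy has SI base units: kg * m^2 / (s^2 * K)
J does NOT reduce to kg * m^2 / (s^2 * K); a valid unit for entropy would be e.g. J/K.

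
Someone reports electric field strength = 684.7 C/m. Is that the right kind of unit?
No

electric field strength has SI base units: kg * m / (A * s^3)
C/m does NOT reduce to kg * m / (A * s^3); a valid unit for electric field strength would be e.g. V/m.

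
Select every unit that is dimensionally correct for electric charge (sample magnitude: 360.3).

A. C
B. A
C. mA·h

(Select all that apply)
A, C

electric charge has SI base units: A * s

Checking each option against A * s:
  A. C: ✓ matches
  B. A: ✗ does not match
  C. mA·h: ✓ matches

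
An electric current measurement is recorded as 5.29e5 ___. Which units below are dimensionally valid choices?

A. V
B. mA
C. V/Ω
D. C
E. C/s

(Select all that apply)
B, C, E

electric current has SI base units: A

Checking each option against A:
  A. V: ✗ does not match
  B. mA: ✓ matches
  C. V/Ω: ✓ matches
  D. C: ✗ does not match
  E. C/s: ✓ matches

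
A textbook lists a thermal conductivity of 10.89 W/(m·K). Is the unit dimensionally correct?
Yes

thermal conductivity has SI base units: kg * m / (s^3 * K)
W/(m·K) reduces to the same SI base units, so it is a valid unit for thermal conductivity.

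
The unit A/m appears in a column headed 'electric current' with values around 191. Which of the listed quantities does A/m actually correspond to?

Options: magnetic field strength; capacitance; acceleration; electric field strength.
magnetic field strength

electric current should have units dimensionally equivalent to A (e.g. A).
The given unit 'A/m' reduces to A / m. Of the listed options, that is the dimensionality of magnetic field strength.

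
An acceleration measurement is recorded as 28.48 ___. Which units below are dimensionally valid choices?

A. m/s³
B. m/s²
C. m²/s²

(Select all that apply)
B

acceleration has SI base units: m / s^2

Checking each option against m / s^2:
  A. m/s³: ✗ does not match
  B. m/s²: ✓ matches
  C. m²/s²: ✗ does not match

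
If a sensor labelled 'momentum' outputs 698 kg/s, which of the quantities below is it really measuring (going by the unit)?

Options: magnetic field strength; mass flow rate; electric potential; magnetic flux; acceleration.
mass flow rate

momentum should have units dimensionally equivalent to kg * m / s (e.g. kg·m/s).
The given unit 'kg/s' reduces to kg / s. Of the listed options, that is the dimensionality of mass flow rate.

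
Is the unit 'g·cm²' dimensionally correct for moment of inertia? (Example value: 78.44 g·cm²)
Yes

moment of inertia has SI base units: kg * m^2
g·cm² reduces to the same SI base units, so it is a valid unit for moment of inertia.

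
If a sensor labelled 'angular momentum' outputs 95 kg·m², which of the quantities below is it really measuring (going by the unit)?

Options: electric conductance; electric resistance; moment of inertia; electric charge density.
moment of inertia

angular momentum should have units dimensionally equivalent to kg * m^2 / s (e.g. kg·m²/s).
The given unit 'kg·m²' reduces to kg * m^2. Of the listed options, that is the dimensionality of moment of inertia.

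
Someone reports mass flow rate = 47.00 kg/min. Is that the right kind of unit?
Yes

mass flow rate has SI base units: kg / s
kg/min reduces to the same SI base units, so it is a valid unit for mass flow rate.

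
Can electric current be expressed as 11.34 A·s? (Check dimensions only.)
No

electric current has SI base units: A
A·s does NOT reduce to A; a valid unit for electric current would be e.g. A.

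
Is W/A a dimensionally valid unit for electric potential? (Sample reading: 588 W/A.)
Yes

electric potential has SI base units: kg * m^2 / (A * s^3)
W/A reduces to the same SI base units, so it is a valid unit for electric potential.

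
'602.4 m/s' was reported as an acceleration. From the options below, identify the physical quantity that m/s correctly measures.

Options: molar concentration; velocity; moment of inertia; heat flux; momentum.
velocity

acceleration should have units dimensionally equivalent to m / s^2 (e.g. m/s²).
The given unit 'm/s' reduces to m / s. Of the listed options, that is the dimensionality of velocity.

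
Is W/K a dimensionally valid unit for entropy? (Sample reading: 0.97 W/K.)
No

entropy has SI base units: kg * m^2 / (s^2 * K)
W/K does NOT reduce to kg * m^2 / (s^2 * K); a valid unit for entropy would be e.g. J/K.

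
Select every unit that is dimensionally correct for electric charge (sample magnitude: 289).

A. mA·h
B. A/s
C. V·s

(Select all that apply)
A

electric charge has SI base units: A * s

Checking each option against A * s:
  A. mA·h: ✓ matches
  B. A/s: ✗ does not match
  C. V·s: ✗ does not match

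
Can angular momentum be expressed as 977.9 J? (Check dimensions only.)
No

angular momentum has SI base units: kg * m^2 / s
J does NOT reduce to kg * m^2 / s; a valid unit for angular momentum would be e.g. kg·m²/s.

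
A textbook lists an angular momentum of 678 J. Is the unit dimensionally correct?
No

angular momentum has SI base units: kg * m^2 / s
J does NOT reduce to kg * m^2 / s; a valid unit for angular momentum would be e.g. kg·m²/s.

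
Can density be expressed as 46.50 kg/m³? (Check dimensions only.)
Yes

density has SI base units: kg / m^3
kg/m³ reduces to the same SI base units, so it is a valid unit for density.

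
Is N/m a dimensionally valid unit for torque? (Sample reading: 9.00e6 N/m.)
No

torque has SI base units: kg * m^2 / s^2
N/m does NOT reduce to kg * m^2 / s^2; a valid unit for torque would be e.g. N·m.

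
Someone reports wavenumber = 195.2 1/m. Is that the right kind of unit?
Yes

wavenumber has SI base units: 1 / m
1/m reduces to the same SI base units, so it is a valid unit for wavenumber.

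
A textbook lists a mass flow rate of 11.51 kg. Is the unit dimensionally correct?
No

mass flow rate has SI base units: kg / s
kg does NOT reduce to kg / s; a valid unit for mass flow rate would be e.g. kg/s.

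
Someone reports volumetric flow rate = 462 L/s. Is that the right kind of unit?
Yes

volumetric flow rate has SI base units: m^3 / s
L/s reduces to the same SI base units, so it is a valid unit for volumetric flow rate.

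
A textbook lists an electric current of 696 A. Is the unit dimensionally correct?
Yes

electric current has SI base units: A
A reduces to the same SI base units, so it is a valid unit for electric current.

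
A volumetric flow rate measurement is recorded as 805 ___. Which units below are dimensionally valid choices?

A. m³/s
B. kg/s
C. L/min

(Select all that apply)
A, C

volumetric flow rate has SI base units: m^3 / s

Checking each option against m^3 / s:
  A. m³/s: ✓ matches
  B. kg/s: ✗ does not match
  C. L/min: ✓ matches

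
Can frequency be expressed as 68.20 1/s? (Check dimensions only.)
Yes

frequency has SI base units: 1 / s
1/s reduces to the same SI base units, so it is a valid unit for frequency.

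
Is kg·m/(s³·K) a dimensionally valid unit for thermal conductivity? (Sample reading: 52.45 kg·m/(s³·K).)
Yes

thermal conductivity has SI base units: kg * m / (s^3 * K)
kg·m/(s³·K) reduces to the same SI base units, so it is a valid unit for thermal conductivity.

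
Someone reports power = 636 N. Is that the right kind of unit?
No

power has SI base units: kg * m^2 / s^3
N does NOT reduce to kg * m^2 / s^3; a valid unit for power would be e.g. W.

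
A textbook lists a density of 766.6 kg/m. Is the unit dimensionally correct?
No

density has SI base units: kg / m^3
kg/m does NOT reduce to kg / m^3; a valid unit for density would be e.g. kg/m³.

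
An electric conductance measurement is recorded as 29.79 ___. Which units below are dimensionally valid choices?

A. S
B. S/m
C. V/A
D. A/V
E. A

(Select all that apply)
A, D

electric conductance has SI base units: A^2 * s^3 / (kg * m^2)

Checking each option against A^2 * s^3 / (kg * m^2):
  A. S: ✓ matches
  B. S/m: ✗ does not match
  C. V/A: ✗ does not match
  D. A/V: ✓ matches
  E. A: ✗ does not match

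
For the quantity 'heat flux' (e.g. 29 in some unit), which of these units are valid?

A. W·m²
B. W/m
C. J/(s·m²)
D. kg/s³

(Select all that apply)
C, D

heat flux has SI base units: kg / s^3

Checking each option against kg / s^3:
  A. W·m²: ✗ does not match
  B. W/m: ✗ does not match
  C. J/(s·m²): ✓ matches
  D. kg/s³: ✓ matches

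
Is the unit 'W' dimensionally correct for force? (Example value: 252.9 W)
No

force has SI base units: kg * m / s^2
W does NOT reduce to kg * m / s^2; a valid unit for force would be e.g. N.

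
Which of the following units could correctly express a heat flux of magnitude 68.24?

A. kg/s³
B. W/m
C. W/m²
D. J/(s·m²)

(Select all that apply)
A, C, D

heat flux has SI base units: kg / s^3

Checking each option against kg / s^3:
  A. kg/s³: ✓ matches
  B. W/m: ✗ does not match
  C. W/m²: ✓ matches
  D. J/(s·m²): ✓ matches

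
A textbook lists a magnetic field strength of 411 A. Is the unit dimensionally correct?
No

magnetic field strength has SI base units: A / m
A does NOT reduce to A / m; a valid unit for magnetic field strength would be e.g. A/m.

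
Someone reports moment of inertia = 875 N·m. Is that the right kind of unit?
No

moment of inertia has SI base units: kg * m^2
N·m does NOT reduce to kg * m^2; a valid unit for moment of inertia would be e.g. kg·m².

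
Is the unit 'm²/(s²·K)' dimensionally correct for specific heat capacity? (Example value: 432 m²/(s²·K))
Yes

specific heat capacity has SI base units: m^2 / (s^2 * K)
m²/(s²·K) reduces to the same SI base units, so it is a valid unit for specific heat capacity.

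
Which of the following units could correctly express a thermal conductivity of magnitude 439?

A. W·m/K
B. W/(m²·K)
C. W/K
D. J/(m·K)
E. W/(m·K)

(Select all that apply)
E

thermal conductivity has SI base units: kg * m / (s^3 * K)

Checking each option against kg * m / (s^3 * K):
  A. W·m/K: ✗ does not match
  B. W/(m²·K): ✗ does not match
  C. W/K: ✗ does not match
  D. J/(m·K): ✗ does not match
  E. W/(m·K): ✓ matches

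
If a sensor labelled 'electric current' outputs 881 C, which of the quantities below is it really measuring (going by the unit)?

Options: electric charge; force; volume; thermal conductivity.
electric charge

electric current should have units dimensionally equivalent to A (e.g. A).
The given unit 'C' reduces to A * s. Of the listed options, that is the dimensionality of electric charge.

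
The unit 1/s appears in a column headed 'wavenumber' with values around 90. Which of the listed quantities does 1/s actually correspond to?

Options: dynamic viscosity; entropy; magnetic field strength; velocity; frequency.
frequency

wavenumber should have units dimensionally equivalent to 1 / m (e.g. 1/m).
The given unit '1/s' reduces to 1 / s. Of the listed options, that is the dimensionality of frequency.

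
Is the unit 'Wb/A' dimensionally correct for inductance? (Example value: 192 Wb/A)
Yes

inductance has SI base units: kg * m^2 / (A^2 * s^2)
Wb/A reduces to the same SI base units, so it is a valid unit for inductance.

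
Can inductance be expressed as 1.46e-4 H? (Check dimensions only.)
Yes

inductance has SI base units: kg * m^2 / (A^2 * s^2)
H reduces to the same SI base units, so it is a valid unit for inductance.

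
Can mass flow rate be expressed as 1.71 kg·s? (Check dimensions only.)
No

mass flow rate has SI base units: kg / s
kg·s does NOT reduce to kg / s; a valid unit for mass flow rate would be e.g. kg/s.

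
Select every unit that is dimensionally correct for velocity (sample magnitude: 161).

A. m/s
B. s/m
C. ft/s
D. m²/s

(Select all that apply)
A, C

velocity has SI base units: m / s

Checking each option against m / s:
  A. m/s: ✓ matches
  B. s/m: ✗ does not match
  C. ft/s: ✓ matches
  D. m²/s: ✗ does not match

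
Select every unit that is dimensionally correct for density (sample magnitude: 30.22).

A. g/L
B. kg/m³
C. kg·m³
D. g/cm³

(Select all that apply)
A, B, D

density has SI base units: kg / m^3

Checking each option against kg / m^3:
  A. g/L: ✓ matches
  B. kg/m³: ✓ matches
  C. kg·m³: ✗ does not match
  D. g/cm³: ✓ matches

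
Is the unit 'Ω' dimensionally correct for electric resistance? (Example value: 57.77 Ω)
Yes

electric resistance has SI base units: kg * m^2 / (A^2 * s^3)
Ω reduces to the same SI base units, so it is a valid unit for electric resistance.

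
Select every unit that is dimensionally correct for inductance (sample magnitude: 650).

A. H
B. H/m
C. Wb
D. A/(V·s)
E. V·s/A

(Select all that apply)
A, E

inductance has SI base units: kg * m^2 / (A^2 * s^2)

Checking each option against kg * m^2 / (A^2 * s^2):
  A. H: ✓ matches
  B. H/m: ✗ does not match
  C. Wb: ✗ does not match
  D. A/(V·s): ✗ does not match
  E. V·s/A: ✓ matches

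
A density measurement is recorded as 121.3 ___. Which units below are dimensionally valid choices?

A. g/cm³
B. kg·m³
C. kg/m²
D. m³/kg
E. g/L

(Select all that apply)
A, E

density has SI base units: kg / m^3

Checking each option against kg / m^3:
  A. g/cm³: ✓ matches
  B. kg·m³: ✗ does not match
  C. kg/m²: ✗ does not match
  D. m³/kg: ✗ does not match
  E. g/L: ✓ matches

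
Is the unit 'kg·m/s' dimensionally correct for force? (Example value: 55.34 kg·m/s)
No

force has SI base units: kg * m / s^2
kg·m/s does NOT reduce to kg * m / s^2; a valid unit for force would be e.g. N.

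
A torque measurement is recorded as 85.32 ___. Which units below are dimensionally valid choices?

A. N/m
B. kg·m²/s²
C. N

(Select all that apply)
B

torque has SI base units: kg * m^2 / s^2

Checking each option against kg * m^2 / s^2:
  A. N/m: ✗ does not match
  B. kg·m²/s²: ✓ matches
  C. N: ✗ does not match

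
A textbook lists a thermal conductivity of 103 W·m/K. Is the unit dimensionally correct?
No

thermal conductivity has SI base units: kg * m / (s^3 * K)
W·m/K does NOT reduce to kg * m / (s^3 * K); a valid unit for thermal conductivity would be e.g. W/(m·K).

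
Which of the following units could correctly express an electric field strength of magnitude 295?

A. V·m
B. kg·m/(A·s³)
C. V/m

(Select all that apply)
B, C

electric field strength has SI base units: kg * m / (A * s^3)

Checking each option against kg * m / (A * s^3):
  A. V·m: ✗ does not match
  B. kg·m/(A·s³): ✓ matches
  C. V/m: ✓ matches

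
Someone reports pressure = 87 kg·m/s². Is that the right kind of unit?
No

pressure has SI base units: kg / (m * s^2)
kg·m/s² does NOT reduce to kg / (m * s^2); a valid unit for pressure would be e.g. Pa.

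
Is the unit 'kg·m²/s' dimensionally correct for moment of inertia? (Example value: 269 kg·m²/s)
No

moment of inertia has SI base units: kg * m^2
kg·m²/s does NOT reduce to kg * m^2; a valid unit for moment of inertia would be e.g. kg·m².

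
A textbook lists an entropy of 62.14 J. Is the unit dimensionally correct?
No

entropy has SI base units: kg * m^2 / (s^2 * K)
J does NOT reduce to kg * m^2 / (s^2 * K); a valid unit for entropy would be e.g. J/K.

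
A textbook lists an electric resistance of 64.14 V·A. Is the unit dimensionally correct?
No

electric resistance has SI base units: kg * m^2 / (A^2 * s^3)
V·A does NOT reduce to kg * m^2 / (A^2 * s^3); a valid unit for electric resistance would be e.g. Ω.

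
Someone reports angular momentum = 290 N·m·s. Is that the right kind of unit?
Yes

angular momentum has SI base units: kg * m^2 / s
N·m·s reduces to the same SI base units, so it is a valid unit for angular momentum.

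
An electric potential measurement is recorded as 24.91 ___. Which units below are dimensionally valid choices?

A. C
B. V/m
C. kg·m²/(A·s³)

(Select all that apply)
C

electric potential has SI base units: kg * m^2 / (A * s^3)

Checking each option against kg * m^2 / (A * s^3):
  A. C: ✗ does not match
  B. V/m: ✗ does not match
  C. kg·m²/(A·s³): ✓ matches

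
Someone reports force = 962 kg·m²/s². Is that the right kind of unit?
No

force has SI base units: kg * m / s^2
kg·m²/s² does NOT reduce to kg * m / s^2; a valid unit for force would be e.g. N.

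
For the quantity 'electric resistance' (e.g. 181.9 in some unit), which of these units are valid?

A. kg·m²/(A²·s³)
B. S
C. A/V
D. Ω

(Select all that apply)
A, D

electric resistance has SI base units: kg * m^2 / (A^2 * s^3)

Checking each option against kg * m^2 / (A^2 * s^3):
  A. kg·m²/(A²·s³): ✓ matches
  B. S: ✗ does not match
  C. A/V: ✗ does not match
  D. Ω: ✓ matches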